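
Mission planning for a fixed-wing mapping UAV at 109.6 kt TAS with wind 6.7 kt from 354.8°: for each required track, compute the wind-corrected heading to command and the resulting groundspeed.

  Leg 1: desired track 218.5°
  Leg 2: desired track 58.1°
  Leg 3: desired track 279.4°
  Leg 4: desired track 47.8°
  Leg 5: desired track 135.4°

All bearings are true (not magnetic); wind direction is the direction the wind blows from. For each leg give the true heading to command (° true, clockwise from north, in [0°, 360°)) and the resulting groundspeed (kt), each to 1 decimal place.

Leg 1: desired track 218.5°; wind correction +2.4° → command heading 220.9°, groundspeed 114.3 kt
Leg 2: desired track 58.1°; wind correction -3.1° → command heading 55.0°, groundspeed 106.4 kt
Leg 3: desired track 279.4°; wind correction +3.4° → command heading 282.8°, groundspeed 107.7 kt
Leg 4: desired track 47.8°; wind correction -2.8° → command heading 45.0°, groundspeed 105.4 kt
Leg 5: desired track 135.4°; wind correction -2.2° → command heading 133.2°, groundspeed 114.7 kt

Leg 1: heading=220.9°, groundspeed=114.3 kt
Leg 2: heading=55.0°, groundspeed=106.4 kt
Leg 3: heading=282.8°, groundspeed=107.7 kt
Leg 4: heading=45.0°, groundspeed=105.4 kt
Leg 5: heading=133.2°, groundspeed=114.7 kt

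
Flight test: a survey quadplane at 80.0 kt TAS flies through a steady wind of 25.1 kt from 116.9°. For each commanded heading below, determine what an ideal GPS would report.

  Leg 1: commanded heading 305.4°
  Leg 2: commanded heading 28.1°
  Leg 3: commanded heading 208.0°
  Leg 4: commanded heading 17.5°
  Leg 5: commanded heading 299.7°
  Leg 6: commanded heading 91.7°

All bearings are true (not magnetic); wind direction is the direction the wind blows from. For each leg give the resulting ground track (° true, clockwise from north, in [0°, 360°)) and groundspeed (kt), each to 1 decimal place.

Leg 1: track=303.4°, groundspeed=104.9 kt
Leg 2: track=10.6°, groundspeed=83.3 kt
Leg 3: track=225.3°, groundspeed=84.3 kt
Leg 4: track=1.1°, groundspeed=87.7 kt
Leg 5: track=299.0°, groundspeed=105.1 kt
Leg 6: track=81.1°, groundspeed=58.3 kt

Leg 1: heading 305.4°; drift -2.0° → track 303.4°, groundspeed 104.9 kt
Leg 2: heading 28.1°; drift -17.5° → track 10.6°, groundspeed 83.3 kt
Leg 3: heading 208.0°; drift +17.3° → track 225.3°, groundspeed 84.3 kt
Leg 4: heading 17.5°; drift -16.4° → track 1.1°, groundspeed 87.7 kt
Leg 5: heading 299.7°; drift -0.7° → track 299.0°, groundspeed 105.1 kt
Leg 6: heading 91.7°; drift -10.6° → track 81.1°, groundspeed 58.3 kt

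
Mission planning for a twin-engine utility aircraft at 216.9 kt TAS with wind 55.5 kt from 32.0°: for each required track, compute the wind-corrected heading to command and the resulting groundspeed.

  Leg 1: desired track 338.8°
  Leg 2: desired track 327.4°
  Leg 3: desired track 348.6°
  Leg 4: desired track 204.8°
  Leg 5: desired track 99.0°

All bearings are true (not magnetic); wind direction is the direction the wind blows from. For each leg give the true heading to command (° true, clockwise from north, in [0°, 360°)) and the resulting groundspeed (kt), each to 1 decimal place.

Leg 1: heading=350.6°, groundspeed=179.1 kt
Leg 2: heading=340.8°, groundspeed=187.2 kt
Leg 3: heading=358.7°, groundspeed=173.2 kt
Leg 4: heading=203.0°, groundspeed=271.9 kt
Leg 5: heading=85.4°, groundspeed=189.1 kt

Leg 1: desired track 338.8°; wind correction +11.8° → command heading 350.6°, groundspeed 179.1 kt
Leg 2: desired track 327.4°; wind correction +13.4° → command heading 340.8°, groundspeed 187.2 kt
Leg 3: desired track 348.6°; wind correction +10.1° → command heading 358.7°, groundspeed 173.2 kt
Leg 4: desired track 204.8°; wind correction -1.8° → command heading 203.0°, groundspeed 271.9 kt
Leg 5: desired track 99.0°; wind correction -13.6° → command heading 85.4°, groundspeed 189.1 kt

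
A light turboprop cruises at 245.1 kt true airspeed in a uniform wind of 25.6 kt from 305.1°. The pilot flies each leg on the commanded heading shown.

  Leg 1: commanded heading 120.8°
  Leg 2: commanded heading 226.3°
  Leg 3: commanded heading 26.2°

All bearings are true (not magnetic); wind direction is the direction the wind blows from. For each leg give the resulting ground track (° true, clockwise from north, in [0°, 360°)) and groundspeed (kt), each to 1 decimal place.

Leg 1: track=121.2°, groundspeed=270.6 kt
Leg 2: track=220.3°, groundspeed=241.4 kt
Leg 3: track=32.2°, groundspeed=242.5 kt

Leg 1: heading 120.8°; drift +0.4° → track 121.2°, groundspeed 270.6 kt
Leg 2: heading 226.3°; drift -6.0° → track 220.3°, groundspeed 241.4 kt
Leg 3: heading 26.2°; drift +6.0° → track 32.2°, groundspeed 242.5 kt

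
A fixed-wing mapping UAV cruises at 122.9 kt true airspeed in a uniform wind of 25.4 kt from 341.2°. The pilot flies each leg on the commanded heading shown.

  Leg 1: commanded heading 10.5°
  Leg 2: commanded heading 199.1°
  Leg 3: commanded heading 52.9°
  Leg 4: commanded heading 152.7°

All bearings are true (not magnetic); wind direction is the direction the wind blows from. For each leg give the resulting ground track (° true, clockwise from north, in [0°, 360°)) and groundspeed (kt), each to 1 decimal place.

Leg 1: track=17.5°, groundspeed=101.5 kt
Leg 2: track=192.9°, groundspeed=143.8 kt
Leg 3: track=64.8°, groundspeed=117.4 kt
Leg 4: track=154.2°, groundspeed=148.1 kt

Leg 1: heading 10.5°; drift +7.0° → track 17.5°, groundspeed 101.5 kt
Leg 2: heading 199.1°; drift -6.2° → track 192.9°, groundspeed 143.8 kt
Leg 3: heading 52.9°; drift +11.9° → track 64.8°, groundspeed 117.4 kt
Leg 4: heading 152.7°; drift +1.5° → track 154.2°, groundspeed 148.1 kt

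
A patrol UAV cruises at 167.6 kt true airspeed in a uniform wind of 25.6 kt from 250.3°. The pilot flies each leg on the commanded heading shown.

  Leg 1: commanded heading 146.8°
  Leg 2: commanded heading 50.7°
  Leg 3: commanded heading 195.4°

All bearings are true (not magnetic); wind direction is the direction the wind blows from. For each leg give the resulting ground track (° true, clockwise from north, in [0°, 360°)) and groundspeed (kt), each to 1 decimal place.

Leg 1: heading 146.8°; drift -8.2° → track 138.6°, groundspeed 175.4 kt
Leg 2: heading 50.7°; drift +2.6° → track 53.3°, groundspeed 191.9 kt
Leg 3: heading 195.4°; drift -7.8° → track 187.6°, groundspeed 154.3 kt

Leg 1: track=138.6°, groundspeed=175.4 kt
Leg 2: track=53.3°, groundspeed=191.9 kt
Leg 3: track=187.6°, groundspeed=154.3 kt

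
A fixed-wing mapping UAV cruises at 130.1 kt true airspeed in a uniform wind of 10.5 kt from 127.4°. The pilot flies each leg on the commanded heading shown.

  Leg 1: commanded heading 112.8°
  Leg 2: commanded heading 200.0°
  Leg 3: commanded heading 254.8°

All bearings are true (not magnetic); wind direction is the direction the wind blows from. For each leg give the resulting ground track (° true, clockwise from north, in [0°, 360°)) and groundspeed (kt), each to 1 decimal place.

Leg 1: track=111.5°, groundspeed=120.0 kt
Leg 2: track=204.5°, groundspeed=127.4 kt
Leg 3: track=258.3°, groundspeed=136.7 kt

Leg 1: heading 112.8°; drift -1.3° → track 111.5°, groundspeed 120.0 kt
Leg 2: heading 200.0°; drift +4.5° → track 204.5°, groundspeed 127.4 kt
Leg 3: heading 254.8°; drift +3.5° → track 258.3°, groundspeed 136.7 kt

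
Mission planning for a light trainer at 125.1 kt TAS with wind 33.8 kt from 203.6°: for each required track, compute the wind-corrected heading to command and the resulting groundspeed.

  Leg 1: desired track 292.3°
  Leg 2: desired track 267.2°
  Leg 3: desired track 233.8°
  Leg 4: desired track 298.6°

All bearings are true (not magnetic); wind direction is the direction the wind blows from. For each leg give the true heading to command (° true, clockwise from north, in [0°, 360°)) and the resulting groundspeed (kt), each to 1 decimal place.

Leg 1: desired track 292.3°; wind correction -15.7° → command heading 276.6°, groundspeed 119.7 kt
Leg 2: desired track 267.2°; wind correction -14.0° → command heading 253.2°, groundspeed 106.4 kt
Leg 3: desired track 233.8°; wind correction -7.8° → command heading 226.0°, groundspeed 94.7 kt
Leg 4: desired track 298.6°; wind correction -15.6° → command heading 283.0°, groundspeed 123.4 kt

Leg 1: heading=276.6°, groundspeed=119.7 kt
Leg 2: heading=253.2°, groundspeed=106.4 kt
Leg 3: heading=226.0°, groundspeed=94.7 kt
Leg 4: heading=283.0°, groundspeed=123.4 kt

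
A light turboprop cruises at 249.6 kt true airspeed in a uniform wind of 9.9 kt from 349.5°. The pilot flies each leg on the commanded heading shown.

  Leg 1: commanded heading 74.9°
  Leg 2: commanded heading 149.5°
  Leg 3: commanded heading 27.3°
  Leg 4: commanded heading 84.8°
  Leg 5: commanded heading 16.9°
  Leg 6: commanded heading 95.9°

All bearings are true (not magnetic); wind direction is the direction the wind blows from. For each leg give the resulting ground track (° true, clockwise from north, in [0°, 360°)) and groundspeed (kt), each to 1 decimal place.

Leg 1: heading 74.9°; drift +2.3° → track 77.2°, groundspeed 249.0 kt
Leg 2: heading 149.5°; drift +0.7° → track 150.2°, groundspeed 258.9 kt
Leg 3: heading 27.3°; drift +1.4° → track 28.7°, groundspeed 241.9 kt
Leg 4: heading 84.8°; drift +2.3° → track 87.1°, groundspeed 250.7 kt
Leg 5: heading 16.9°; drift +1.1° → track 18.0°, groundspeed 240.9 kt
Leg 6: heading 95.9°; drift +2.2° → track 98.1°, groundspeed 252.6 kt

Leg 1: track=77.2°, groundspeed=249.0 kt
Leg 2: track=150.2°, groundspeed=258.9 kt
Leg 3: track=28.7°, groundspeed=241.9 kt
Leg 4: track=87.1°, groundspeed=250.7 kt
Leg 5: track=18.0°, groundspeed=240.9 kt
Leg 6: track=98.1°, groundspeed=252.6 kt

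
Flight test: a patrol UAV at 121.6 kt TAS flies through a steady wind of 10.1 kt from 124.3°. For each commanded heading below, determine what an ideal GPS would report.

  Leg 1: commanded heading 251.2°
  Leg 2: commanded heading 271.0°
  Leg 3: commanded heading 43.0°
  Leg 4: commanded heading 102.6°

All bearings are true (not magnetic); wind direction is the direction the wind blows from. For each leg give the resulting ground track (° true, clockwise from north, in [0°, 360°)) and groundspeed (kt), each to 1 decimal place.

Leg 1: heading 251.2°; drift +3.6° → track 254.8°, groundspeed 127.9 kt
Leg 2: heading 271.0°; drift +2.4° → track 273.4°, groundspeed 130.2 kt
Leg 3: heading 43.0°; drift -4.8° → track 38.2°, groundspeed 120.5 kt
Leg 4: heading 102.6°; drift -1.9° → track 100.7°, groundspeed 112.3 kt

Leg 1: track=254.8°, groundspeed=127.9 kt
Leg 2: track=273.4°, groundspeed=130.2 kt
Leg 3: track=38.2°, groundspeed=120.5 kt
Leg 4: track=100.7°, groundspeed=112.3 kt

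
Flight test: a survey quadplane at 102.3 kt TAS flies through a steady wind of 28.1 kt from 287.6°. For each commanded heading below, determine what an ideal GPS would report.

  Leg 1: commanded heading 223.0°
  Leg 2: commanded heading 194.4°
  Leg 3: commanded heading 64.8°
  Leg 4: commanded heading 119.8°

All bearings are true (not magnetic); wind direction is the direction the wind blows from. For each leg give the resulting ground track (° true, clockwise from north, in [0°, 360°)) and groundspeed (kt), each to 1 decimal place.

Leg 1: track=207.3°, groundspeed=93.7 kt
Leg 2: track=179.3°, groundspeed=107.6 kt
Leg 3: track=73.6°, groundspeed=124.4 kt
Leg 4: track=117.2°, groundspeed=129.9 kt

Leg 1: heading 223.0°; drift -15.7° → track 207.3°, groundspeed 93.7 kt
Leg 2: heading 194.4°; drift -15.1° → track 179.3°, groundspeed 107.6 kt
Leg 3: heading 64.8°; drift +8.8° → track 73.6°, groundspeed 124.4 kt
Leg 4: heading 119.8°; drift -2.6° → track 117.2°, groundspeed 129.9 kt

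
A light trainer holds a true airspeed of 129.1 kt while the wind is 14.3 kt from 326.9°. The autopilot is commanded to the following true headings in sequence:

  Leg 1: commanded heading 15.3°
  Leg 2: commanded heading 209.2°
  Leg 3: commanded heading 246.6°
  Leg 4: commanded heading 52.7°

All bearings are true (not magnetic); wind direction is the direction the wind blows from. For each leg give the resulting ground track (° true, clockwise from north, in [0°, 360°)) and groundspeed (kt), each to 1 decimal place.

Leg 1: heading 15.3°; drift +5.1° → track 20.4°, groundspeed 120.1 kt
Leg 2: heading 209.2°; drift -5.3° → track 203.9°, groundspeed 136.3 kt
Leg 3: heading 246.6°; drift -6.3° → track 240.3°, groundspeed 127.5 kt
Leg 4: heading 52.7°; drift +6.4° → track 59.1°, groundspeed 128.8 kt

Leg 1: track=20.4°, groundspeed=120.1 kt
Leg 2: track=203.9°, groundspeed=136.3 kt
Leg 3: track=240.3°, groundspeed=127.5 kt
Leg 4: track=59.1°, groundspeed=128.8 kt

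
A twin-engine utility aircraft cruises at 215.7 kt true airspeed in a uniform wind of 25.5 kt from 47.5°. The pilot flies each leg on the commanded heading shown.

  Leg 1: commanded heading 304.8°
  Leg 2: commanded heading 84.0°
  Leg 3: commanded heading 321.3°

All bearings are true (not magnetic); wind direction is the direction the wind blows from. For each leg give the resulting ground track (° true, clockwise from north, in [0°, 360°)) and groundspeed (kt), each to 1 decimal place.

Leg 1: track=298.4°, groundspeed=222.7 kt
Leg 2: track=88.4°, groundspeed=195.8 kt
Leg 3: track=314.5°, groundspeed=215.5 kt

Leg 1: heading 304.8°; drift -6.4° → track 298.4°, groundspeed 222.7 kt
Leg 2: heading 84.0°; drift +4.4° → track 88.4°, groundspeed 195.8 kt
Leg 3: heading 321.3°; drift -6.8° → track 314.5°, groundspeed 215.5 kt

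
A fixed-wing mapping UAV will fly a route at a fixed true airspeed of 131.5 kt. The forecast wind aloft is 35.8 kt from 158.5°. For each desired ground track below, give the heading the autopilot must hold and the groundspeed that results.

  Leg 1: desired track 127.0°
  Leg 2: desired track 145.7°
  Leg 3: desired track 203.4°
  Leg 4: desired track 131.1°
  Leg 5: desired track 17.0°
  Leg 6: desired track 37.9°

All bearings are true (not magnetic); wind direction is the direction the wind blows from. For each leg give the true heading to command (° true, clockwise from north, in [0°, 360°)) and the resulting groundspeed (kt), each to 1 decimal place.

Leg 1: heading=135.2°, groundspeed=99.6 kt
Leg 2: heading=149.2°, groundspeed=96.4 kt
Leg 3: heading=192.3°, groundspeed=103.7 kt
Leg 4: heading=138.3°, groundspeed=98.7 kt
Leg 5: heading=26.8°, groundspeed=157.6 kt
Leg 6: heading=51.5°, groundspeed=146.1 kt

Leg 1: desired track 127.0°; wind correction +8.2° → command heading 135.2°, groundspeed 99.6 kt
Leg 2: desired track 145.7°; wind correction +3.5° → command heading 149.2°, groundspeed 96.4 kt
Leg 3: desired track 203.4°; wind correction -11.1° → command heading 192.3°, groundspeed 103.7 kt
Leg 4: desired track 131.1°; wind correction +7.2° → command heading 138.3°, groundspeed 98.7 kt
Leg 5: desired track 17.0°; wind correction +9.8° → command heading 26.8°, groundspeed 157.6 kt
Leg 6: desired track 37.9°; wind correction +13.6° → command heading 51.5°, groundspeed 146.1 kt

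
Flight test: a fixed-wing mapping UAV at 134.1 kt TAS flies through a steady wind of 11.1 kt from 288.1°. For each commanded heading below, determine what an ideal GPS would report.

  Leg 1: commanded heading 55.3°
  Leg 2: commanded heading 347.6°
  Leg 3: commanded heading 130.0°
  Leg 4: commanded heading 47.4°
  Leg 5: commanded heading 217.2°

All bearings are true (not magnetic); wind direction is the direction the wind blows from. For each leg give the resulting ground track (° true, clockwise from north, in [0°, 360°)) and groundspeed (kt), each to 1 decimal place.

Leg 1: track=58.9°, groundspeed=141.1 kt
Leg 2: track=351.9°, groundspeed=128.8 kt
Leg 3: track=128.4°, groundspeed=144.5 kt
Leg 4: track=51.4°, groundspeed=139.9 kt
Leg 5: track=212.6°, groundspeed=130.9 kt

Leg 1: heading 55.3°; drift +3.6° → track 58.9°, groundspeed 141.1 kt
Leg 2: heading 347.6°; drift +4.3° → track 351.9°, groundspeed 128.8 kt
Leg 3: heading 130.0°; drift -1.6° → track 128.4°, groundspeed 144.5 kt
Leg 4: heading 47.4°; drift +4.0° → track 51.4°, groundspeed 139.9 kt
Leg 5: heading 217.2°; drift -4.6° → track 212.6°, groundspeed 130.9 kt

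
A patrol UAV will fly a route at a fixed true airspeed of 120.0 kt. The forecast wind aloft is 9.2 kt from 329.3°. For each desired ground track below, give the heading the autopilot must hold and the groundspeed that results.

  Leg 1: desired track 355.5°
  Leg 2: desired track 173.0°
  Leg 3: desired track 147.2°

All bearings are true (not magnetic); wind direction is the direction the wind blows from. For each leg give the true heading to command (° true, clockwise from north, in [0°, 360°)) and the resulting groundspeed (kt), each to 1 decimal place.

Leg 1: desired track 355.5°; wind correction -1.9° → command heading 353.6°, groundspeed 111.7 kt
Leg 2: desired track 173.0°; wind correction +1.8° → command heading 174.8°, groundspeed 128.4 kt
Leg 3: desired track 147.2°; wind correction -0.2° → command heading 147.0°, groundspeed 129.2 kt

Leg 1: heading=353.6°, groundspeed=111.7 kt
Leg 2: heading=174.8°, groundspeed=128.4 kt
Leg 3: heading=147.0°, groundspeed=129.2 kt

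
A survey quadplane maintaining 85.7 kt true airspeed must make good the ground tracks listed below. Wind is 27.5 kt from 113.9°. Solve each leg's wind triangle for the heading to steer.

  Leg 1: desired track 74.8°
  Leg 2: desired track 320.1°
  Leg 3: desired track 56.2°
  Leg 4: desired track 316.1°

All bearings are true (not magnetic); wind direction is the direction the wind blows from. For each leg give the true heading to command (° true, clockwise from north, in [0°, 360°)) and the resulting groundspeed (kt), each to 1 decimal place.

Leg 1: heading=86.5°, groundspeed=62.6 kt
Leg 2: heading=328.2°, groundspeed=109.5 kt
Leg 3: heading=71.9°, groundspeed=67.8 kt
Leg 4: heading=323.1°, groundspeed=110.5 kt

Leg 1: desired track 74.8°; wind correction +11.7° → command heading 86.5°, groundspeed 62.6 kt
Leg 2: desired track 320.1°; wind correction +8.1° → command heading 328.2°, groundspeed 109.5 kt
Leg 3: desired track 56.2°; wind correction +15.7° → command heading 71.9°, groundspeed 67.8 kt
Leg 4: desired track 316.1°; wind correction +7.0° → command heading 323.1°, groundspeed 110.5 kt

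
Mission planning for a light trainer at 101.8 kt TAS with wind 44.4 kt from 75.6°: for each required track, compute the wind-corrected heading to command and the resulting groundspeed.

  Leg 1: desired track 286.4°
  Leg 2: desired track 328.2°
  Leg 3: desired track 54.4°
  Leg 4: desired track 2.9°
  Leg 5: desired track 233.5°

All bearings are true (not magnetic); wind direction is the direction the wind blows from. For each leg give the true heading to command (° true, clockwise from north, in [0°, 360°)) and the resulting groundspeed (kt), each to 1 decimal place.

Leg 1: heading=299.3°, groundspeed=137.4 kt
Leg 2: heading=352.8°, groundspeed=105.8 kt
Leg 3: heading=63.5°, groundspeed=59.1 kt
Leg 4: heading=27.5°, groundspeed=79.4 kt
Leg 5: heading=224.1°, groundspeed=141.6 kt

Leg 1: desired track 286.4°; wind correction +12.9° → command heading 299.3°, groundspeed 137.4 kt
Leg 2: desired track 328.2°; wind correction +24.6° → command heading 352.8°, groundspeed 105.8 kt
Leg 3: desired track 54.4°; wind correction +9.1° → command heading 63.5°, groundspeed 59.1 kt
Leg 4: desired track 2.9°; wind correction +24.6° → command heading 27.5°, groundspeed 79.4 kt
Leg 5: desired track 233.5°; wind correction -9.4° → command heading 224.1°, groundspeed 141.6 kt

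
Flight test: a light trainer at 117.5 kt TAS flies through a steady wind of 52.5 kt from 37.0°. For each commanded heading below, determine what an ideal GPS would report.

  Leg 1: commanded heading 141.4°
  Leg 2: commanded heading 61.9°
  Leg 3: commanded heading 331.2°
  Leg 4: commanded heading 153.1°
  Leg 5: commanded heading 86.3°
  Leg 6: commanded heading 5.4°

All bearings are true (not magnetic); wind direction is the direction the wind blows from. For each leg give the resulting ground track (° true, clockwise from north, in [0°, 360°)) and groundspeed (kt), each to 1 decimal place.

Leg 1: track=162.7°, groundspeed=140.1 kt
Leg 2: track=79.5°, groundspeed=73.3 kt
Leg 3: track=304.7°, groundspeed=107.3 kt
Leg 4: track=171.6°, groundspeed=148.3 kt
Leg 5: track=111.8°, groundspeed=92.3 kt
Leg 6: track=344.7°, groundspeed=77.8 kt

Leg 1: heading 141.4°; drift +21.3° → track 162.7°, groundspeed 140.1 kt
Leg 2: heading 61.9°; drift +17.6° → track 79.5°, groundspeed 73.3 kt
Leg 3: heading 331.2°; drift -26.5° → track 304.7°, groundspeed 107.3 kt
Leg 4: heading 153.1°; drift +18.5° → track 171.6°, groundspeed 148.3 kt
Leg 5: heading 86.3°; drift +25.5° → track 111.8°, groundspeed 92.3 kt
Leg 6: heading 5.4°; drift -20.7° → track 344.7°, groundspeed 77.8 kt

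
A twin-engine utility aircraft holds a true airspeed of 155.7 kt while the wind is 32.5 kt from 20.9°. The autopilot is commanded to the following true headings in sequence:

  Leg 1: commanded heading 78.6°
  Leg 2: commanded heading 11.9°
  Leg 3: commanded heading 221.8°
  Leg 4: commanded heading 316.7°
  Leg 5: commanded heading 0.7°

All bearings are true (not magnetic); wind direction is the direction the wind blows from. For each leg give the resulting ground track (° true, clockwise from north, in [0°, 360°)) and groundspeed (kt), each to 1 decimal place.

Leg 1: track=89.8°, groundspeed=141.0 kt
Leg 2: track=9.5°, groundspeed=123.7 kt
Leg 3: track=218.2°, groundspeed=186.4 kt
Leg 4: track=305.0°, groundspeed=144.5 kt
Leg 5: track=355.6°, groundspeed=125.7 kt

Leg 1: heading 78.6°; drift +11.2° → track 89.8°, groundspeed 141.0 kt
Leg 2: heading 11.9°; drift -2.4° → track 9.5°, groundspeed 123.7 kt
Leg 3: heading 221.8°; drift -3.6° → track 218.2°, groundspeed 186.4 kt
Leg 4: heading 316.7°; drift -11.7° → track 305.0°, groundspeed 144.5 kt
Leg 5: heading 0.7°; drift -5.1° → track 355.6°, groundspeed 125.7 kt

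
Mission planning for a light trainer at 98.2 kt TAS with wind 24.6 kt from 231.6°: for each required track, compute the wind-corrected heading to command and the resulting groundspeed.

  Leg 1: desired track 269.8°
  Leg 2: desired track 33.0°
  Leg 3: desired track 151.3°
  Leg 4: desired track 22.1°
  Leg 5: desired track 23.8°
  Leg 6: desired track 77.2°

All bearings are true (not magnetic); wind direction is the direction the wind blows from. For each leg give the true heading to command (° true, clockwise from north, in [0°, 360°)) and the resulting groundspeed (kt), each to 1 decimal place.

Leg 1: desired track 269.8°; wind correction -8.9° → command heading 260.9°, groundspeed 77.7 kt
Leg 2: desired track 33.0°; wind correction -4.6° → command heading 28.4°, groundspeed 121.2 kt
Leg 3: desired track 151.3°; wind correction +14.3° → command heading 165.6°, groundspeed 91.0 kt
Leg 4: desired track 22.1°; wind correction -7.1° → command heading 15.0°, groundspeed 118.9 kt
Leg 5: desired track 23.8°; wind correction -6.7° → command heading 17.1°, groundspeed 119.3 kt
Leg 6: desired track 77.2°; wind correction +6.2° → command heading 83.4°, groundspeed 119.8 kt

Leg 1: heading=260.9°, groundspeed=77.7 kt
Leg 2: heading=28.4°, groundspeed=121.2 kt
Leg 3: heading=165.6°, groundspeed=91.0 kt
Leg 4: heading=15.0°, groundspeed=118.9 kt
Leg 5: heading=17.1°, groundspeed=119.3 kt
Leg 6: heading=83.4°, groundspeed=119.8 kt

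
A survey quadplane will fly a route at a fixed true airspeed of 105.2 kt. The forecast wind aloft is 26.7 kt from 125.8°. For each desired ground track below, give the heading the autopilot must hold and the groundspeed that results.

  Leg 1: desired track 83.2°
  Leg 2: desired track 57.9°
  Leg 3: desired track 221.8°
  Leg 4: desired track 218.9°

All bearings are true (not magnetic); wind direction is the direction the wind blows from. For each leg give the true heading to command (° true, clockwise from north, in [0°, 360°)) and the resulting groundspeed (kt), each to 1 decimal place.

Leg 1: heading=93.1°, groundspeed=84.0 kt
Leg 2: heading=71.5°, groundspeed=92.2 kt
Leg 3: heading=207.2°, groundspeed=104.6 kt
Leg 4: heading=204.2°, groundspeed=103.2 kt

Leg 1: desired track 83.2°; wind correction +9.9° → command heading 93.1°, groundspeed 84.0 kt
Leg 2: desired track 57.9°; wind correction +13.6° → command heading 71.5°, groundspeed 92.2 kt
Leg 3: desired track 221.8°; wind correction -14.6° → command heading 207.2°, groundspeed 104.6 kt
Leg 4: desired track 218.9°; wind correction -14.7° → command heading 204.2°, groundspeed 103.2 kt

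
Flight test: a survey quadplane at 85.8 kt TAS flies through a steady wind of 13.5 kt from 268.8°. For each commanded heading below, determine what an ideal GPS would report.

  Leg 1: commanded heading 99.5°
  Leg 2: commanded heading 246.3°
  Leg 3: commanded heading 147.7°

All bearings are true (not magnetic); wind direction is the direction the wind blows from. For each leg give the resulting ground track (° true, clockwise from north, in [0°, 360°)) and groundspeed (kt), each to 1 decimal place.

Leg 1: track=98.1°, groundspeed=99.1 kt
Leg 2: track=242.3°, groundspeed=73.5 kt
Leg 3: track=140.6°, groundspeed=93.5 kt

Leg 1: heading 99.5°; drift -1.4° → track 98.1°, groundspeed 99.1 kt
Leg 2: heading 246.3°; drift -4.0° → track 242.3°, groundspeed 73.5 kt
Leg 3: heading 147.7°; drift -7.1° → track 140.6°, groundspeed 93.5 kt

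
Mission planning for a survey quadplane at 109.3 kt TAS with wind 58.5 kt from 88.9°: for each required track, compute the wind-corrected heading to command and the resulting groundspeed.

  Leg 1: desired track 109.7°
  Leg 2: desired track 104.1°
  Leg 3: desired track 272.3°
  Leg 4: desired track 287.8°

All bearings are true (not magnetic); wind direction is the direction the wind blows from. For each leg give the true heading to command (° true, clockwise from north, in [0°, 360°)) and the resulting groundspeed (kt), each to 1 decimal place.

Leg 1: heading=98.7°, groundspeed=52.6 kt
Leg 2: heading=96.0°, groundspeed=51.8 kt
Leg 3: heading=274.1°, groundspeed=167.6 kt
Leg 4: heading=297.8°, groundspeed=163.0 kt

Leg 1: desired track 109.7°; wind correction -11.0° → command heading 98.7°, groundspeed 52.6 kt
Leg 2: desired track 104.1°; wind correction -8.1° → command heading 96.0°, groundspeed 51.8 kt
Leg 3: desired track 272.3°; wind correction +1.8° → command heading 274.1°, groundspeed 167.6 kt
Leg 4: desired track 287.8°; wind correction +10.0° → command heading 297.8°, groundspeed 163.0 kt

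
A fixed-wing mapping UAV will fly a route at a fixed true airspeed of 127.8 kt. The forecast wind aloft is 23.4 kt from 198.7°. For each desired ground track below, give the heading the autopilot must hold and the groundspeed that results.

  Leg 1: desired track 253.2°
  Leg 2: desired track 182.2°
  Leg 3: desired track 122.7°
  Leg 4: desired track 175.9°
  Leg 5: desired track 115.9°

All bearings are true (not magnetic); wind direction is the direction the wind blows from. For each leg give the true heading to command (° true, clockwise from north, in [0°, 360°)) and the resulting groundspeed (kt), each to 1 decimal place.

Leg 1: heading=244.6°, groundspeed=112.8 kt
Leg 2: heading=185.2°, groundspeed=105.2 kt
Leg 3: heading=132.9°, groundspeed=120.1 kt
Leg 4: heading=180.0°, groundspeed=105.9 kt
Leg 5: heading=126.4°, groundspeed=122.7 kt

Leg 1: desired track 253.2°; wind correction -8.6° → command heading 244.6°, groundspeed 112.8 kt
Leg 2: desired track 182.2°; wind correction +3.0° → command heading 185.2°, groundspeed 105.2 kt
Leg 3: desired track 122.7°; wind correction +10.2° → command heading 132.9°, groundspeed 120.1 kt
Leg 4: desired track 175.9°; wind correction +4.1° → command heading 180.0°, groundspeed 105.9 kt
Leg 5: desired track 115.9°; wind correction +10.5° → command heading 126.4°, groundspeed 122.7 kt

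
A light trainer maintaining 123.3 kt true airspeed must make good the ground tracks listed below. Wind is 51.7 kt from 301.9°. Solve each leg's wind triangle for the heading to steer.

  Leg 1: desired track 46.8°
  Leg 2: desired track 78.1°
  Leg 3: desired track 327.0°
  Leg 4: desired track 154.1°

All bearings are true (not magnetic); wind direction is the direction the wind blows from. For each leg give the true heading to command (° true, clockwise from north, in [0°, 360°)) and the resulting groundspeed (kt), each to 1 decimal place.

Leg 1: desired track 46.8°; wind correction -23.9° → command heading 22.9°, groundspeed 126.0 kt
Leg 2: desired track 78.1°; wind correction -16.9° → command heading 61.2°, groundspeed 155.3 kt
Leg 3: desired track 327.0°; wind correction -10.2° → command heading 316.8°, groundspeed 74.5 kt
Leg 4: desired track 154.1°; wind correction +12.9° → command heading 167.0°, groundspeed 163.9 kt

Leg 1: heading=22.9°, groundspeed=126.0 kt
Leg 2: heading=61.2°, groundspeed=155.3 kt
Leg 3: heading=316.8°, groundspeed=74.5 kt
Leg 4: heading=167.0°, groundspeed=163.9 kt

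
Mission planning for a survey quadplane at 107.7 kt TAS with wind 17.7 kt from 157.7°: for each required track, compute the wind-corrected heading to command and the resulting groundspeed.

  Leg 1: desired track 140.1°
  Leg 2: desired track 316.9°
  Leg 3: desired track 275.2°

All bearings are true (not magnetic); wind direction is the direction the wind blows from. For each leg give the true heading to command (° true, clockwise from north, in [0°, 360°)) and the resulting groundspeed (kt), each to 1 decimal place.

Leg 1: heading=142.9°, groundspeed=90.7 kt
Leg 2: heading=313.6°, groundspeed=124.1 kt
Leg 3: heading=266.8°, groundspeed=114.7 kt

Leg 1: desired track 140.1°; wind correction +2.8° → command heading 142.9°, groundspeed 90.7 kt
Leg 2: desired track 316.9°; wind correction -3.3° → command heading 313.6°, groundspeed 124.1 kt
Leg 3: desired track 275.2°; wind correction -8.4° → command heading 266.8°, groundspeed 114.7 kt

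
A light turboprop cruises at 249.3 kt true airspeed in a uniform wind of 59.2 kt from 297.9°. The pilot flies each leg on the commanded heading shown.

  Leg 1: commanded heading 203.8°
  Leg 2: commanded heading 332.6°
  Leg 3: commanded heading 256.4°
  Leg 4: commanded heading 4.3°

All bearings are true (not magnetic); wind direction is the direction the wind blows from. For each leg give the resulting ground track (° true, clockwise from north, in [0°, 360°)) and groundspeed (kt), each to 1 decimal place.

Leg 1: heading 203.8°; drift -13.1° → track 190.7°, groundspeed 260.3 kt
Leg 2: heading 332.6°; drift +9.5° → track 342.1°, groundspeed 203.4 kt
Leg 3: heading 256.4°; drift -10.8° → track 245.6°, groundspeed 208.7 kt
Leg 4: heading 4.3°; drift +13.5° → track 17.8°, groundspeed 232.0 kt

Leg 1: track=190.7°, groundspeed=260.3 kt
Leg 2: track=342.1°, groundspeed=203.4 kt
Leg 3: track=245.6°, groundspeed=208.7 kt
Leg 4: track=17.8°, groundspeed=232.0 kt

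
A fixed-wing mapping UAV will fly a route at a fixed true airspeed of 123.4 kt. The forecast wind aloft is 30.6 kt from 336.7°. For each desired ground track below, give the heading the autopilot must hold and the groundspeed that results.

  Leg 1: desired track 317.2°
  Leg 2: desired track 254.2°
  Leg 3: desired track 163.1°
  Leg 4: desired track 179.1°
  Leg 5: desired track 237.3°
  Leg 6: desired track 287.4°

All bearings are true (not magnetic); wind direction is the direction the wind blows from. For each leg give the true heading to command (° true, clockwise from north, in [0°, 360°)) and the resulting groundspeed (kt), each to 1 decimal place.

Leg 1: heading=321.9°, groundspeed=94.1 kt
Leg 2: heading=268.4°, groundspeed=115.6 kt
Leg 3: heading=164.7°, groundspeed=153.8 kt
Leg 4: heading=184.5°, groundspeed=151.1 kt
Leg 5: heading=251.5°, groundspeed=124.6 kt
Leg 6: heading=298.2°, groundspeed=101.2 kt

Leg 1: desired track 317.2°; wind correction +4.7° → command heading 321.9°, groundspeed 94.1 kt
Leg 2: desired track 254.2°; wind correction +14.2° → command heading 268.4°, groundspeed 115.6 kt
Leg 3: desired track 163.1°; wind correction +1.6° → command heading 164.7°, groundspeed 153.8 kt
Leg 4: desired track 179.1°; wind correction +5.4° → command heading 184.5°, groundspeed 151.1 kt
Leg 5: desired track 237.3°; wind correction +14.2° → command heading 251.5°, groundspeed 124.6 kt
Leg 6: desired track 287.4°; wind correction +10.8° → command heading 298.2°, groundspeed 101.2 kt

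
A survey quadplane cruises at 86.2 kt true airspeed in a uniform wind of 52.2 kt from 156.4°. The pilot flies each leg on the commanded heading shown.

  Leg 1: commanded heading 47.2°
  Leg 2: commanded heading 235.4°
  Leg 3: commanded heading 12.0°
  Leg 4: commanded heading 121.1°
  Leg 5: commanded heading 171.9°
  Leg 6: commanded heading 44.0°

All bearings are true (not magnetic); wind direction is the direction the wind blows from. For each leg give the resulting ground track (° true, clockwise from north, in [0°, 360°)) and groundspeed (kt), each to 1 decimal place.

Leg 1: heading 47.2°; drift -25.5° → track 21.7°, groundspeed 114.5 kt
Leg 2: heading 235.4°; drift +33.9° → track 269.3°, groundspeed 91.9 kt
Leg 3: heading 12.0°; drift -13.3° → track 358.7°, groundspeed 132.2 kt
Leg 4: heading 121.1°; drift -34.7° → track 86.4°, groundspeed 53.0 kt
Leg 5: heading 171.9°; drift +21.2° → track 193.1°, groundspeed 38.5 kt
Leg 6: heading 44.0°; drift -24.5° → track 19.5°, groundspeed 116.6 kt

Leg 1: track=21.7°, groundspeed=114.5 kt
Leg 2: track=269.3°, groundspeed=91.9 kt
Leg 3: track=358.7°, groundspeed=132.2 kt
Leg 4: track=86.4°, groundspeed=53.0 kt
Leg 5: track=193.1°, groundspeed=38.5 kt
Leg 6: track=19.5°, groundspeed=116.6 kt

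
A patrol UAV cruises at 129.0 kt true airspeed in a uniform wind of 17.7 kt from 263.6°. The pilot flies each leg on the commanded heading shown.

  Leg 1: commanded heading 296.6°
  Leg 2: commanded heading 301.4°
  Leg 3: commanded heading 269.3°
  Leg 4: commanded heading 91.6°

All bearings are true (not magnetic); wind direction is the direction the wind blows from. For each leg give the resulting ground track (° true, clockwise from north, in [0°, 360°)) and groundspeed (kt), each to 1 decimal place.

Leg 1: heading 296.6°; drift +4.8° → track 301.4°, groundspeed 114.6 kt
Leg 2: heading 301.4°; drift +5.4° → track 306.8°, groundspeed 115.5 kt
Leg 3: heading 269.3°; drift +0.9° → track 270.2°, groundspeed 111.4 kt
Leg 4: heading 91.6°; drift -1.0° → track 90.6°, groundspeed 146.5 kt

Leg 1: track=301.4°, groundspeed=114.6 kt
Leg 2: track=306.8°, groundspeed=115.5 kt
Leg 3: track=270.2°, groundspeed=111.4 kt
Leg 4: track=90.6°, groundspeed=146.5 kt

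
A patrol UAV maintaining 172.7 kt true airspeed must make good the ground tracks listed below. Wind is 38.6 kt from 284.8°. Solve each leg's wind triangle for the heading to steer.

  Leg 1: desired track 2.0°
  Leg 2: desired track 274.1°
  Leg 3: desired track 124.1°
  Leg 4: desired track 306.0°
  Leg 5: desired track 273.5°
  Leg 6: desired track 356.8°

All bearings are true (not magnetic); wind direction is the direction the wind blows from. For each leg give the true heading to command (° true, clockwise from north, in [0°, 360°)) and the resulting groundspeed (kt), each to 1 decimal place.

Leg 1: heading=349.4°, groundspeed=160.0 kt
Leg 2: heading=276.5°, groundspeed=134.6 kt
Leg 3: heading=128.3°, groundspeed=208.7 kt
Leg 4: heading=301.4°, groundspeed=136.1 kt
Leg 5: heading=276.0°, groundspeed=134.7 kt
Leg 6: heading=344.5°, groundspeed=156.8 kt

Leg 1: desired track 2.0°; wind correction -12.6° → command heading 349.4°, groundspeed 160.0 kt
Leg 2: desired track 274.1°; wind correction +2.4° → command heading 276.5°, groundspeed 134.6 kt
Leg 3: desired track 124.1°; wind correction +4.2° → command heading 128.3°, groundspeed 208.7 kt
Leg 4: desired track 306.0°; wind correction -4.6° → command heading 301.4°, groundspeed 136.1 kt
Leg 5: desired track 273.5°; wind correction +2.5° → command heading 276.0°, groundspeed 134.7 kt
Leg 6: desired track 356.8°; wind correction -12.3° → command heading 344.5°, groundspeed 156.8 kt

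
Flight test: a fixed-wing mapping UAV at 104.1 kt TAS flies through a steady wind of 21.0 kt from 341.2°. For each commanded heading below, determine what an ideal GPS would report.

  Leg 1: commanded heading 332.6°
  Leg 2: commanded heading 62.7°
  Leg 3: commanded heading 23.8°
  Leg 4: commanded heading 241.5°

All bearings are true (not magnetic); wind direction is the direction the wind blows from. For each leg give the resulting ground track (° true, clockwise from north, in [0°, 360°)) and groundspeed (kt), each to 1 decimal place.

Leg 1: track=330.4°, groundspeed=83.4 kt
Leg 2: track=74.3°, groundspeed=103.1 kt
Leg 3: track=32.9°, groundspeed=89.8 kt
Leg 4: track=230.6°, groundspeed=109.6 kt

Leg 1: heading 332.6°; drift -2.2° → track 330.4°, groundspeed 83.4 kt
Leg 2: heading 62.7°; drift +11.6° → track 74.3°, groundspeed 103.1 kt
Leg 3: heading 23.8°; drift +9.1° → track 32.9°, groundspeed 89.8 kt
Leg 4: heading 241.5°; drift -10.9° → track 230.6°, groundspeed 109.6 kt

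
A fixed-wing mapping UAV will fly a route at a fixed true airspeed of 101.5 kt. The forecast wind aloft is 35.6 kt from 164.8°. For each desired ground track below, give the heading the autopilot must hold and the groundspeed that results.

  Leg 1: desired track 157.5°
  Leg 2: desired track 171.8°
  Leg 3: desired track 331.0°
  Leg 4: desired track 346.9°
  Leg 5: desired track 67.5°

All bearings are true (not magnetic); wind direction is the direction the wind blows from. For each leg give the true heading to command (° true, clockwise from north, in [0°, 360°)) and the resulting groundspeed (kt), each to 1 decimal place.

Leg 1: heading=160.1°, groundspeed=66.1 kt
Leg 2: heading=169.4°, groundspeed=66.1 kt
Leg 3: heading=326.2°, groundspeed=135.7 kt
Leg 4: heading=347.6°, groundspeed=137.1 kt
Leg 5: heading=87.9°, groundspeed=99.7 kt

Leg 1: desired track 157.5°; wind correction +2.6° → command heading 160.1°, groundspeed 66.1 kt
Leg 2: desired track 171.8°; wind correction -2.4° → command heading 169.4°, groundspeed 66.1 kt
Leg 3: desired track 331.0°; wind correction -4.8° → command heading 326.2°, groundspeed 135.7 kt
Leg 4: desired track 346.9°; wind correction +0.7° → command heading 347.6°, groundspeed 137.1 kt
Leg 5: desired track 67.5°; wind correction +20.4° → command heading 87.9°, groundspeed 99.7 kt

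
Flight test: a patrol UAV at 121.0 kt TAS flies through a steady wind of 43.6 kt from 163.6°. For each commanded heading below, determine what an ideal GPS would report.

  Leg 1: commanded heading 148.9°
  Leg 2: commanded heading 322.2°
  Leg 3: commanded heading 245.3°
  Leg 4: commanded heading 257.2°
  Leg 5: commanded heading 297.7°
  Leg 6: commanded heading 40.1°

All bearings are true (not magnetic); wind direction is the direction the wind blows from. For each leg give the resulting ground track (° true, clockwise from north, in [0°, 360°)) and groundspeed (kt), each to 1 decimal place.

Leg 1: heading 148.9°; drift -8.0° → track 140.9°, groundspeed 79.6 kt
Leg 2: heading 322.2°; drift +5.6° → track 327.8°, groundspeed 162.4 kt
Leg 3: heading 245.3°; drift +20.6° → track 265.9°, groundspeed 122.6 kt
Leg 4: heading 257.2°; drift +19.4° → track 276.6°, groundspeed 131.2 kt
Leg 5: heading 297.7°; drift +11.7° → track 309.4°, groundspeed 154.5 kt
Leg 6: heading 40.1°; drift -14.1° → track 26.0°, groundspeed 149.6 kt

Leg 1: track=140.9°, groundspeed=79.6 kt
Leg 2: track=327.8°, groundspeed=162.4 kt
Leg 3: track=265.9°, groundspeed=122.6 kt
Leg 4: track=276.6°, groundspeed=131.2 kt
Leg 5: track=309.4°, groundspeed=154.5 kt
Leg 6: track=26.0°, groundspeed=149.6 kt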